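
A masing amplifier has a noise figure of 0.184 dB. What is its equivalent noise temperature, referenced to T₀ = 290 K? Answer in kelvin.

F = 10^(0.184/10) = 1.04328
T_e = (F − 1)·T₀ = (1.04328 − 1) × 290 = 12.6 K

12.6 K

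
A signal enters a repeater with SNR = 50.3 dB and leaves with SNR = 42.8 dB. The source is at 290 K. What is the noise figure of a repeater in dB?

NF (dB) = SNR_in(dB) − SNR_out(dB) when the source is at T₀
NF = 50.3 − 42.8 = 7.5 dB

7.5 dB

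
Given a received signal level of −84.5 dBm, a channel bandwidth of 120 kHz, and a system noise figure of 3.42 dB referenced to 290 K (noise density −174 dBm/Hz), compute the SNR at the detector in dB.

35.3 dB

Noise floor: N = −174 + 10 log₁₀(B) + NF
10 log₁₀(1.20×10⁵) = 50.79 dB
N = −174 + 50.79 + 3.42 = −119.79 dBm
SNR = P_sig − N = −84.5 − (−119.79) = 35.29 dB → 35.3 dB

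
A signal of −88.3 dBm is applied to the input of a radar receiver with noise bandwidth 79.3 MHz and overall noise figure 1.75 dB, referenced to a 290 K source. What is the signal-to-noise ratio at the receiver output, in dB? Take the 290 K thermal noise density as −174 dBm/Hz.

5.0 dB

Noise floor: N = −174 + 10 log₁₀(B) + NF
10 log₁₀(7.93×10⁷) = 78.99 dB
N = −174 + 78.99 + 1.75 = −93.26 dBm
SNR = P_sig − N = −88.3 − (−93.26) = 4.96 dB → 5.0 dB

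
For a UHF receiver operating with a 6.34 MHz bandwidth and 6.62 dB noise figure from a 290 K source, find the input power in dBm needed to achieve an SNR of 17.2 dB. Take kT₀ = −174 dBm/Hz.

Sensitivity = −174 + 10 log₁₀(B) + NF + SNR_min
= −174 + 68.02 + 6.62 + 17.2
= −82.16 dBm → −82.2 dBm

−82.2 dBm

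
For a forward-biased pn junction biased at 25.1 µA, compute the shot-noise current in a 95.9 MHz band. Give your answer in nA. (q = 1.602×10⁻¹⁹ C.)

I_n = √(2qI·B)
2qI·B = 2 × 1.602×10⁻¹⁹ × 2.51×10⁻⁵ × 9.59×10⁷ = 7.71×10⁻¹⁶ A²
I_n = √(7.71×10⁻¹⁶) = 2.78×10⁻⁸ A = 27.8 nA

27.8 nA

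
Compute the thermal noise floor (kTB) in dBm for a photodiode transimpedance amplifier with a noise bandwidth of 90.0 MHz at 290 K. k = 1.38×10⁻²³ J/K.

−94.4 dBm

P_n = kTB = 1.38×10⁻²³ × 290 × 9.00×10⁷ = 3.60×10⁻¹³ W
In dBm: 10 log₁₀(3.60×10⁻¹³ / 10⁻³) = −94.4 dBm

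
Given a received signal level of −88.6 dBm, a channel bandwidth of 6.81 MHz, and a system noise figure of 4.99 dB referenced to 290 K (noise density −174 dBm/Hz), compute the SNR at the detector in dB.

12.1 dB

Noise floor: N = −174 + 10 log₁₀(B) + NF
10 log₁₀(6.81×10⁶) = 68.33 dB
N = −174 + 68.33 + 4.99 = −100.68 dBm
SNR = P_sig − N = −88.6 − (−100.68) = 12.08 dB → 12.1 dB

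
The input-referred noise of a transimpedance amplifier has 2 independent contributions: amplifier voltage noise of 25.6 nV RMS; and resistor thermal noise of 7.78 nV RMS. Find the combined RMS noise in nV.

Uncorrelated sources add in power (mean-square): V_tot = √(ΣV_i²)
V_tot = √[(2.56×10⁻⁸)² + (7.78×10⁻⁹)²] = 2.68×10⁻⁸ V = 26.8 nV

26.8 nV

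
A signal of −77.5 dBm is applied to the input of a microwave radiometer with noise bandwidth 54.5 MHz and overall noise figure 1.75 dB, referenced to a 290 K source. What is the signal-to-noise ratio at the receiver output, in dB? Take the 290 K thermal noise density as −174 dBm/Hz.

Noise floor: N = −174 + 10 log₁₀(B) + NF
10 log₁₀(5.45×10⁷) = 77.36 dB
N = −174 + 77.36 + 1.75 = −94.89 dBm
SNR = P_sig − N = −77.5 − (−94.89) = 17.39 dB → 17.4 dB

17.4 dB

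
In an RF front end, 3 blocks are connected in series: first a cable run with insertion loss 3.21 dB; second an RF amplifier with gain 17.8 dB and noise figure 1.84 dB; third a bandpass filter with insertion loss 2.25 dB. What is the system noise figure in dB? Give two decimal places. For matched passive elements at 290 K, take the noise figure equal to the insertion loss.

5.08 dB

Convert to linear (a loss of L dB is a gain of −L dB): F_i = 10^(NF_i/10), G_i = 10^(G_i,dB/10)
  Stage 1: F_1 = 10^(3.21/10) = 2.094, G_1 = 10^(−3.21/10) = 0.4775
  Stage 2: F_2 = 10^(1.84/10) = 1.528, G_2 = 10^(17.8/10) = 60.26
  Stage 3: F_3 = 10^(2.25/10) = 1.679, G_3 = 10^(−2.25/10) = 0.5957
Friis cascade:
  F = 2.094 + (1.528 − 1)/0.4775 + (1.679 − 1)/28.77 = 3.222
NF = 10 log₁₀(3.222) = 5.08 dB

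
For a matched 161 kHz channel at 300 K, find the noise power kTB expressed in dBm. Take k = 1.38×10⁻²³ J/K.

P_n = kTB = 1.38×10⁻²³ × 300 × 1.61×10⁵ = 6.67×10⁻¹⁶ W
In dBm: 10 log₁₀(6.67×10⁻¹⁶ / 10⁻³) = −121.8 dBm

−121.8 dBm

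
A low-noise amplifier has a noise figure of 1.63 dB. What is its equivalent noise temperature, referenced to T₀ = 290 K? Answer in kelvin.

132 K

F = 10^(1.63/10) = 1.45546
T_e = (F − 1)·T₀ = (1.45546 − 1) × 290 = 132 K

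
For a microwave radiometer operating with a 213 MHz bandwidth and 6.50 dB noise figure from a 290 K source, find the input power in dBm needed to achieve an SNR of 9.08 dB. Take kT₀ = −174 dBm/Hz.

Sensitivity = −174 + 10 log₁₀(B) + NF + SNR_min
= −174 + 83.28 + 6.50 + 9.08
= −75.14 dBm → −75.1 dBm

−75.1 dBm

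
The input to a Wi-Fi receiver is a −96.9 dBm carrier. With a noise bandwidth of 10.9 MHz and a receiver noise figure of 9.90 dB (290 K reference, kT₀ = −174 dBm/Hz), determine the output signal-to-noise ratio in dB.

Noise floor: N = −174 + 10 log₁₀(B) + NF
10 log₁₀(1.09×10⁷) = 70.37 dB
N = −174 + 70.37 + 9.90 = −93.73 dBm
SNR = P_sig − N = −96.9 − (−93.73) = −3.17 dB → −3.2 dB

−3.2 dB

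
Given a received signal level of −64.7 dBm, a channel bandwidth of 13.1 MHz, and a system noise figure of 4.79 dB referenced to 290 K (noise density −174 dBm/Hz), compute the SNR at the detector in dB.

Noise floor: N = −174 + 10 log₁₀(B) + NF
10 log₁₀(1.31×10⁷) = 71.17 dB
N = −174 + 71.17 + 4.79 = −98.04 dBm
SNR = P_sig − N = −64.7 − (−98.04) = 33.34 dB → 33.3 dB

33.3 dB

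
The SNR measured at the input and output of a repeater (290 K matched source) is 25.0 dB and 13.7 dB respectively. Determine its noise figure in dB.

11.3 dB

NF (dB) = SNR_in(dB) − SNR_out(dB) when the source is at T₀
NF = 25.0 − 13.7 = 11.3 dB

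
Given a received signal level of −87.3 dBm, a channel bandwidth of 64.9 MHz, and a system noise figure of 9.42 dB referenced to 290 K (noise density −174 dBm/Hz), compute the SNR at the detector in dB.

Noise floor: N = −174 + 10 log₁₀(B) + NF
10 log₁₀(6.49×10⁷) = 78.12 dB
N = −174 + 78.12 + 9.42 = −86.46 dBm
SNR = P_sig − N = −87.3 − (−86.46) = −0.84 dB → −0.8 dB

−0.8 dB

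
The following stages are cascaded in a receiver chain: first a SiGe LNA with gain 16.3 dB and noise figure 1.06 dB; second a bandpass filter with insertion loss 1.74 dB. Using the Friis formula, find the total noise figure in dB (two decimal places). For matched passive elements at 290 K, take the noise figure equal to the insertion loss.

1.10 dB

Convert to linear (a loss of L dB is a gain of −L dB): F_i = 10^(NF_i/10), G_i = 10^(G_i,dB/10)
  Stage 1: F_1 = 10^(1.06/10) = 1.276, G_1 = 10^(16.3/10) = 42.66
  Stage 2: F_2 = 10^(1.74/10) = 1.493, G_2 = 10^(−1.74/10) = 0.6699
Friis cascade:
  F = 1.276 + (1.493 − 1)/42.66 = 1.288
NF = 10 log₁₀(1.288) = 1.10 dB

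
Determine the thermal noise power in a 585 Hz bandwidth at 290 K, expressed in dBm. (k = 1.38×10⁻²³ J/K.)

−146.3 dBm

P_n = kTB = 1.38×10⁻²³ × 290 × 5.85×10² = 2.34×10⁻¹⁸ W
In dBm: 10 log₁₀(2.34×10⁻¹⁸ / 10⁻³) = −146.3 dBm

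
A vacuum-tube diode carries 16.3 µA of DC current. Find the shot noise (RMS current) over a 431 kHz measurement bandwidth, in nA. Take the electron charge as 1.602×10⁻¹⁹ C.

I_n = √(2qI·B)
2qI·B = 2 × 1.602×10⁻¹⁹ × 1.63×10⁻⁵ × 4.31×10⁵ = 2.25×10⁻¹⁸ A²
I_n = √(2.25×10⁻¹⁸) = 1.50×10⁻⁹ A = 1.50 nA

1.50 nA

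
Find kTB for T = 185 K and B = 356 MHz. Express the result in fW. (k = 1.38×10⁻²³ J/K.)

P_n = kTB = 1.38×10⁻²³ × 185 × 3.56×10⁸ = 9.09×10⁻¹³ W = 909 fW

909 fW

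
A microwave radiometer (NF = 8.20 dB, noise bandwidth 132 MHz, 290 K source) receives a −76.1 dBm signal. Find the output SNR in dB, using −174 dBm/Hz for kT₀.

Noise floor: N = −174 + 10 log₁₀(B) + NF
10 log₁₀(1.32×10⁸) = 81.21 dB
N = −174 + 81.21 + 8.20 = −84.59 dBm
SNR = P_sig − N = −76.1 − (−84.59) = 8.49 dB → 8.5 dB

8.5 dB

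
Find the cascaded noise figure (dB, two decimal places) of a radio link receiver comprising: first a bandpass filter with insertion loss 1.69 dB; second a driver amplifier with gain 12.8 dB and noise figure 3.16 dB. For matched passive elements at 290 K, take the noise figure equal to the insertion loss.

Convert to linear (a loss of L dB is a gain of −L dB): F_i = 10^(NF_i/10), G_i = 10^(G_i,dB/10)
  Stage 1: F_1 = 10^(1.69/10) = 1.476, G_1 = 10^(−1.69/10) = 0.6776
  Stage 2: F_2 = 10^(3.16/10) = 2.070, G_2 = 10^(12.8/10) = 19.05
Friis cascade:
  F = 1.476 + (2.070 − 1)/0.6776 = 3.055
NF = 10 log₁₀(3.055) = 4.85 dB

4.85 dB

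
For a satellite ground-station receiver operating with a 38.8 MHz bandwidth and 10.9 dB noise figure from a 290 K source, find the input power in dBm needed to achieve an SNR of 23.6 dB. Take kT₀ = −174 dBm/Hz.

−63.6 dBm

Sensitivity = −174 + 10 log₁₀(B) + NF + SNR_min
= −174 + 75.89 + 10.9 + 23.6
= −63.61 dBm → −63.6 dBm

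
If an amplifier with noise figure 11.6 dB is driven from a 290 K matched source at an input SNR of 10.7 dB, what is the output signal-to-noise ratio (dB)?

−0.9 dB

By definition F = SNR_in/SNR_out, so in dB: SNR_out = SNR_in − NF
SNR_out = 10.7 − 11.6 = −0.9 dB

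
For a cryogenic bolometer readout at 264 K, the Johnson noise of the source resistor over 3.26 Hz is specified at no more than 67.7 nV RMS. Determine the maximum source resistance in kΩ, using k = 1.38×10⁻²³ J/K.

Johnson–Nyquist: V_n = √(4kTRB) ⇒ R = V_n² / (4kTB)
4kTB = 4 × 1.38×10⁻²³ × 264 × 3.26×10⁰ = 4.75×10⁻²⁰
R = (6.77×10⁻⁸)² / 4.75×10⁻²⁰ = 9.65×10⁴ Ω = 96.5 kΩ

96.5 kΩ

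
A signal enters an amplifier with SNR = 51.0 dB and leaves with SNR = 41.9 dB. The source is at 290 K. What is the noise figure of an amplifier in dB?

NF (dB) = SNR_in(dB) − SNR_out(dB) when the source is at T₀
NF = 51.0 − 41.9 = 9.1 dB

9.1 dB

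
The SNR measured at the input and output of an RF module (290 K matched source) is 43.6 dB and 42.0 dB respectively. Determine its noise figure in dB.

1.6 dB

NF (dB) = SNR_in(dB) − SNR_out(dB) when the source is at T₀
NF = 43.6 − 42.0 = 1.6 dB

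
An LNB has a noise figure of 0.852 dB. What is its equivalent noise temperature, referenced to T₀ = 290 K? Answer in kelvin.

F = 10^(0.852/10) = 1.21675
T_e = (F − 1)·T₀ = (1.21675 − 1) × 290 = 62.9 K

62.9 K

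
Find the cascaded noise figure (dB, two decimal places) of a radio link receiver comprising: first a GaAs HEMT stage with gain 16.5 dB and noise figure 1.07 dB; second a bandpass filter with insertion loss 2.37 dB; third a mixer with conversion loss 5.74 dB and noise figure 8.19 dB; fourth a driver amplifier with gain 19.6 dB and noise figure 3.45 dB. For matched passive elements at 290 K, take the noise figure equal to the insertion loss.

Convert to linear (a loss of L dB is a gain of −L dB): F_i = 10^(NF_i/10), G_i = 10^(G_i,dB/10)
  Stage 1: F_1 = 10^(1.07/10) = 1.279, G_1 = 10^(16.5/10) = 44.67
  Stage 2: F_2 = 10^(2.37/10) = 1.726, G_2 = 10^(−2.37/10) = 0.5794
  Stage 3: F_3 = 10^(8.19/10) = 6.592, G_3 = 10^(−5.74/10) = 0.2667
  Stage 4: F_4 = 10^(3.45/10) = 2.213, G_4 = 10^(19.6/10) = 91.20
Friis cascade:
  F = 1.279 + (1.726 − 1)/44.67 + (6.592 − 1)/25.88 + (2.213 − 1)/6.902 = 1.687
NF = 10 log₁₀(1.687) = 2.27 dB

2.27 dB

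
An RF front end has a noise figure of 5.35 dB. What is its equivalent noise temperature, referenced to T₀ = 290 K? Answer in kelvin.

F = 10^(5.35/10) = 3.42768
T_e = (F − 1)·T₀ = (3.42768 − 1) × 290 = 704 K

704 K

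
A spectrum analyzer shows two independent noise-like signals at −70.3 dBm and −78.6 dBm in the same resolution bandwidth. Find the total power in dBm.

Convert to linear, add, convert back:
P₁ = 9.33×10⁻¹¹ W, P₂ = 1.38×10⁻¹¹ W
P_tot = 1.07×10⁻¹⁰ W → 10 log₁₀(P_tot / 10⁻³) = −69.7 dBm

−69.7 dBm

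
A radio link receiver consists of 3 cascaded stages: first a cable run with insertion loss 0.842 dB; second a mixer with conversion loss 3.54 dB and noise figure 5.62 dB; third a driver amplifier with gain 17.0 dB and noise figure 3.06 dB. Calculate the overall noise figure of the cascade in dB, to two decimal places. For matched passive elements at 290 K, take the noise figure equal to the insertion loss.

Convert to linear (a loss of L dB is a gain of −L dB): F_i = 10^(NF_i/10), G_i = 10^(G_i,dB/10)
  Stage 1: F_1 = 10^(0.842/10) = 1.214, G_1 = 10^(−0.842/10) = 0.8238
  Stage 2: F_2 = 10^(5.62/10) = 3.648, G_2 = 10^(−3.54/10) = 0.4426
  Stage 3: F_3 = 10^(3.06/10) = 2.023, G_3 = 10^(17.0/10) = 50.12
Friis cascade:
  F = 1.214 + (3.648 − 1)/0.8238 + (2.023 − 1)/0.3646 = 7.234
NF = 10 log₁₀(7.234) = 8.59 dB

8.59 dB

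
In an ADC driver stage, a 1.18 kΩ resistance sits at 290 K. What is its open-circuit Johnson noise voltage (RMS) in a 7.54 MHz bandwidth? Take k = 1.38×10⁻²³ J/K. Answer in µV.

11.9 µV

V_n = √(4kTRB)
4kTRB = 4 × 1.38×10⁻²³ × 290 × 1.18×10³ × 7.54×10⁶ = 1.42×10⁻¹⁰ V²
V_n = √(1.42×10⁻¹⁰) = 1.19×10⁻⁵ V = 11.9 µV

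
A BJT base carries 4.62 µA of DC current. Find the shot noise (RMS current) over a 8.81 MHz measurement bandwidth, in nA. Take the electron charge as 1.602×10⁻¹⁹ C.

3.61 nA

I_n = √(2qI·B)
2qI·B = 2 × 1.602×10⁻¹⁹ × 4.62×10⁻⁶ × 8.81×10⁶ = 1.30×10⁻¹⁷ A²
I_n = √(1.30×10⁻¹⁷) = 3.61×10⁻⁹ A = 3.61 nA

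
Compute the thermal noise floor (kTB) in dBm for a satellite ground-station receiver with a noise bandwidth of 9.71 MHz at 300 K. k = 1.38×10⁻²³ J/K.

−104.0 dBm

P_n = kTB = 1.38×10⁻²³ × 300 × 9.71×10⁶ = 4.02×10⁻¹⁴ W
In dBm: 10 log₁₀(4.02×10⁻¹⁴ / 10⁻³) = −104.0 dBm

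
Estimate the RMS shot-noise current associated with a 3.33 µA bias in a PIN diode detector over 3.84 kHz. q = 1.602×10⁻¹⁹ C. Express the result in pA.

64.0 pA

I_n = √(2qI·B)
2qI·B = 2 × 1.602×10⁻¹⁹ × 3.33×10⁻⁶ × 3.84×10³ = 4.10×10⁻²¹ A²
I_n = √(4.10×10⁻²¹) = 6.40×10⁻¹¹ A = 64.0 pA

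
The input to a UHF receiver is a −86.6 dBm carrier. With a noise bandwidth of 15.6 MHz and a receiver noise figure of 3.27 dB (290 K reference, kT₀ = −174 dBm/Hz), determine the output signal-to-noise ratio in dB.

Noise floor: N = −174 + 10 log₁₀(B) + NF
10 log₁₀(1.56×10⁷) = 71.93 dB
N = −174 + 71.93 + 3.27 = −98.80 dBm
SNR = P_sig − N = −86.6 − (−98.80) = 12.20 dB → 12.2 dB

12.2 dB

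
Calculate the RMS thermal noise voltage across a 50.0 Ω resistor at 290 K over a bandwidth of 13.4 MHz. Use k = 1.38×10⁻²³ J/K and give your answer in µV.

V_n = √(4kTRB)
4kTRB = 4 × 1.38×10⁻²³ × 290 × 5.00×10¹ × 1.34×10⁷ = 1.07×10⁻¹¹ V²
V_n = √(1.07×10⁻¹¹) = 3.27×10⁻⁶ V = 3.27 µV

3.27 µV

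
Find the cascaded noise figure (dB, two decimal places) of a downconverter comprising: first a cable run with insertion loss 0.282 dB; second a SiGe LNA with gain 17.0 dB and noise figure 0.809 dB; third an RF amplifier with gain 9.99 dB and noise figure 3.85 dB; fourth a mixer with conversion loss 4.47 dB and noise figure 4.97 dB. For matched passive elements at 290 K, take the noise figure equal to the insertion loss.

Convert to linear (a loss of L dB is a gain of −L dB): F_i = 10^(NF_i/10), G_i = 10^(G_i,dB/10)
  Stage 1: F_1 = 10^(0.282/10) = 1.067, G_1 = 10^(−0.282/10) = 0.9371
  Stage 2: F_2 = 10^(0.809/10) = 1.205, G_2 = 10^(17.0/10) = 50.12
  Stage 3: F_3 = 10^(3.85/10) = 2.427, G_3 = 10^(9.99/10) = 9.977
  Stage 4: F_4 = 10^(4.97/10) = 3.141, G_4 = 10^(−4.47/10) = 0.3573
Friis cascade:
  F = 1.067 + (1.205 − 1)/0.9371 + (2.427 − 1)/46.97 + (3.141 − 1)/468.6 = 1.321
NF = 10 log₁₀(1.321) = 1.21 dB

1.21 dB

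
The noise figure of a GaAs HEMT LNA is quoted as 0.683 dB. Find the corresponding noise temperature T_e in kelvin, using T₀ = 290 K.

49.4 K

F = 10^(0.683/10) = 1.17031
T_e = (F − 1)·T₀ = (1.17031 − 1) × 290 = 49.4 K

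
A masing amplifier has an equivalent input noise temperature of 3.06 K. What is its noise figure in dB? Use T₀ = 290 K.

0.046 dB

F = 1 + T_e/T₀ = 1 + 3.06/290 = 1.01055
NF = 10 log₁₀(1.01055) = 0.046 dB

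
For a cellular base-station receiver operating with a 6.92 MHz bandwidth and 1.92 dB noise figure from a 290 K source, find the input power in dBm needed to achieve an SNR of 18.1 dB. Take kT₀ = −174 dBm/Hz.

−85.6 dBm

Sensitivity = −174 + 10 log₁₀(B) + NF + SNR_min
= −174 + 68.4 + 1.92 + 18.1
= −85.58 dBm → −85.6 dBm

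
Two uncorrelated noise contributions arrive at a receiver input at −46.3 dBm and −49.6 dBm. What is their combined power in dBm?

Convert to linear, add, convert back:
P₁ = 2.34×10⁻⁸ W, P₂ = 1.10×10⁻⁸ W
P_tot = 3.44×10⁻⁸ W → 10 log₁₀(P_tot / 10⁻³) = −44.6 dBm

−44.6 dBm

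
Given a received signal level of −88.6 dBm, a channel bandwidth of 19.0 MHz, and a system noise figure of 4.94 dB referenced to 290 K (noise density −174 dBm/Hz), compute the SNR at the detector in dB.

7.7 dB

Noise floor: N = −174 + 10 log₁₀(B) + NF
10 log₁₀(1.90×10⁷) = 72.79 dB
N = −174 + 72.79 + 4.94 = −96.27 dBm
SNR = P_sig − N = −88.6 − (−96.27) = 7.67 dB → 7.7 dB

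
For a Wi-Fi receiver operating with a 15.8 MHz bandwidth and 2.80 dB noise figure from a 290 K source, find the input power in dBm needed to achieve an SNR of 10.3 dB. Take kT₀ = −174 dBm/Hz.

−88.9 dBm

Sensitivity = −174 + 10 log₁₀(B) + NF + SNR_min
= −174 + 71.99 + 2.80 + 10.3
= −88.91 dBm → −88.9 dBm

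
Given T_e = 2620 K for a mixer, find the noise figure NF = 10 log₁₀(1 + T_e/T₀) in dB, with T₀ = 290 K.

10.01 dB

F = 1 + T_e/T₀ = 1 + 2620/290 = 10.0345
NF = 10 log₁₀(10.0345) = 10.01 dB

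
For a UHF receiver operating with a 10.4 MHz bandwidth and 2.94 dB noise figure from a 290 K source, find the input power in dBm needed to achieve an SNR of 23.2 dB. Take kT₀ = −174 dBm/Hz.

−77.7 dBm

Sensitivity = −174 + 10 log₁₀(B) + NF + SNR_min
= −174 + 70.17 + 2.94 + 23.2
= −77.69 dBm → −77.7 dBm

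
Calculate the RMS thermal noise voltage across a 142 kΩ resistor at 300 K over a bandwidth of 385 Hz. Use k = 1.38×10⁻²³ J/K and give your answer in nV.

V_n = √(4kTRB)
4kTRB = 4 × 1.38×10⁻²³ × 300 × 1.42×10⁵ × 3.85×10² = 9.05×10⁻¹³ V²
V_n = √(9.05×10⁻¹³) = 9.51×10⁻⁷ V = 951 nV

951 nV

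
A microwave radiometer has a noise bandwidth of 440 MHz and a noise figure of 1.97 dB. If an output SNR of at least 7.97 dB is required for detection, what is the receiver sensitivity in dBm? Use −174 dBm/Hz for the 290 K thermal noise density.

Sensitivity = −174 + 10 log₁₀(B) + NF + SNR_min
= −174 + 86.43 + 1.97 + 7.97
= −77.63 dBm → −77.6 dBm

−77.6 dBm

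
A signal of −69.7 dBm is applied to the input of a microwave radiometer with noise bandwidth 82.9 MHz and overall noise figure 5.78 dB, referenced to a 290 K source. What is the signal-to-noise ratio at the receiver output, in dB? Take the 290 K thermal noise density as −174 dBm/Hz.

Noise floor: N = −174 + 10 log₁₀(B) + NF
10 log₁₀(8.29×10⁷) = 79.19 dB
N = −174 + 79.19 + 5.78 = −89.03 dBm
SNR = P_sig − N = −69.7 − (−89.03) = 19.33 dB → 19.3 dB

19.3 dB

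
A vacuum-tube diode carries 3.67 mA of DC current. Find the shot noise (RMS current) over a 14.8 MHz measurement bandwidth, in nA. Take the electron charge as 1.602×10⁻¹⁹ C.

I_n = √(2qI·B)
2qI·B = 2 × 1.602×10⁻¹⁹ × 3.67×10⁻³ × 1.48×10⁷ = 1.74×10⁻¹⁴ A²
I_n = √(1.74×10⁻¹⁴) = 1.32×10⁻⁷ A = 132 nA

132 nA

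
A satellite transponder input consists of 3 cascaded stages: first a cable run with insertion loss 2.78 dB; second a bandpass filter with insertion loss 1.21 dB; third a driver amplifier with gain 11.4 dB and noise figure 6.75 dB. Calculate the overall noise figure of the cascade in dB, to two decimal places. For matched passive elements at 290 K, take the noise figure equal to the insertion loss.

Convert to linear (a loss of L dB is a gain of −L dB): F_i = 10^(NF_i/10), G_i = 10^(G_i,dB/10)
  Stage 1: F_1 = 10^(2.78/10) = 1.897, G_1 = 10^(−2.78/10) = 0.5272
  Stage 2: F_2 = 10^(1.21/10) = 1.321, G_2 = 10^(−1.21/10) = 0.7568
  Stage 3: F_3 = 10^(6.75/10) = 4.732, G_3 = 10^(11.4/10) = 13.80
Friis cascade:
  F = 1.897 + (1.321 − 1)/0.5272 + (4.732 − 1)/0.3990 = 11.86
NF = 10 log₁₀(11.86) = 10.74 dB

10.74 dB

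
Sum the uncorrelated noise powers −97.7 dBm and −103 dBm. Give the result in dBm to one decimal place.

Convert to linear, add, convert back:
P₁ = 1.70×10⁻¹³ W, P₂ = 5.01×10⁻¹⁴ W
P_tot = 2.20×10⁻¹³ W → 10 log₁₀(P_tot / 10⁻³) = −96.6 dBm

−96.6 dBm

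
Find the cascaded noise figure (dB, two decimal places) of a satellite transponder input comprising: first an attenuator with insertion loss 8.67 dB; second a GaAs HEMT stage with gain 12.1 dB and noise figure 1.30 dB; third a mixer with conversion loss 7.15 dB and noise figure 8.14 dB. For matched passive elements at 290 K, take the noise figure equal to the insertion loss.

Convert to linear (a loss of L dB is a gain of −L dB): F_i = 10^(NF_i/10), G_i = 10^(G_i,dB/10)
  Stage 1: F_1 = 10^(8.67/10) = 7.362, G_1 = 10^(−8.67/10) = 0.1358
  Stage 2: F_2 = 10^(1.30/10) = 1.349, G_2 = 10^(12.1/10) = 16.22
  Stage 3: F_3 = 10^(8.14/10) = 6.516, G_3 = 10^(−7.15/10) = 0.1928
Friis cascade:
  F = 7.362 + (1.349 − 1)/0.1358 + (6.516 − 1)/2.203 = 12.44
NF = 10 log₁₀(12.44) = 10.95 dB

10.95 dB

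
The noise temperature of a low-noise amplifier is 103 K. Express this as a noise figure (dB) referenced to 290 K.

F = 1 + T_e/T₀ = 1 + 103/290 = 1.35517
NF = 10 log₁₀(1.35517) = 1.32 dB

1.32 dB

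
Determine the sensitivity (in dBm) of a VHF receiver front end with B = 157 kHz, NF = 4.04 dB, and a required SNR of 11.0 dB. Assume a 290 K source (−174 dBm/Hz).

−107.0 dBm

Sensitivity = −174 + 10 log₁₀(B) + NF + SNR_min
= −174 + 51.96 + 4.04 + 11.0
= −107.00 dBm → −107.0 dBm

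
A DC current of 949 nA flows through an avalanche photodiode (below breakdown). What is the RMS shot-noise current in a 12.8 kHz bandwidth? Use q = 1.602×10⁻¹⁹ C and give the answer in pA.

I_n = √(2qI·B)
2qI·B = 2 × 1.602×10⁻¹⁹ × 9.49×10⁻⁷ × 1.28×10⁴ = 3.89×10⁻²¹ A²
I_n = √(3.89×10⁻²¹) = 6.24×10⁻¹¹ A = 62.4 pA

62.4 pA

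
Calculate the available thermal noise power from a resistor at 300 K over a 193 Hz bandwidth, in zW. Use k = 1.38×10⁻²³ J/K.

799 zW

P_n = kTB = 1.38×10⁻²³ × 300 × 1.93×10² = 7.99×10⁻¹⁹ W = 799 zW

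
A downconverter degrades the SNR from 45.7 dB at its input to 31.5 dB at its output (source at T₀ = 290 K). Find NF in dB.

14.2 dB

NF (dB) = SNR_in(dB) − SNR_out(dB) when the source is at T₀
NF = 45.7 − 31.5 = 14.2 dB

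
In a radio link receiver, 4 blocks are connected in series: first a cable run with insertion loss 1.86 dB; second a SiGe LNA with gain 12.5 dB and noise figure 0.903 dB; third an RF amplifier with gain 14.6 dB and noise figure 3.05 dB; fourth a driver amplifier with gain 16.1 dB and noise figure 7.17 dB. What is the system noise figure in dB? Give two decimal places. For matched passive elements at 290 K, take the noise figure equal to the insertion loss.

2.99 dB

Convert to linear (a loss of L dB is a gain of −L dB): F_i = 10^(NF_i/10), G_i = 10^(G_i,dB/10)
  Stage 1: F_1 = 10^(1.86/10) = 1.535, G_1 = 10^(−1.86/10) = 0.6516
  Stage 2: F_2 = 10^(0.903/10) = 1.231, G_2 = 10^(12.5/10) = 17.78
  Stage 3: F_3 = 10^(3.05/10) = 2.018, G_3 = 10^(14.6/10) = 28.84
  Stage 4: F_4 = 10^(7.17/10) = 5.212, G_4 = 10^(16.1/10) = 40.74
Friis cascade:
  F = 1.535 + (1.231 − 1)/0.6516 + (2.018 − 1)/11.59 + (5.212 − 1)/334.2 = 1.990
NF = 10 log₁₀(1.990) = 2.99 dB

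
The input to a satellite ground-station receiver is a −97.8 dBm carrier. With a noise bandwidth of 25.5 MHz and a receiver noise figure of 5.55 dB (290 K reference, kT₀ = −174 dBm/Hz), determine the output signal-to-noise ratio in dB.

−3.4 dB

Noise floor: N = −174 + 10 log₁₀(B) + NF
10 log₁₀(2.55×10⁷) = 74.07 dB
N = −174 + 74.07 + 5.55 = −94.38 dBm
SNR = P_sig − N = −97.8 − (−94.38) = −3.42 dB → −3.4 dB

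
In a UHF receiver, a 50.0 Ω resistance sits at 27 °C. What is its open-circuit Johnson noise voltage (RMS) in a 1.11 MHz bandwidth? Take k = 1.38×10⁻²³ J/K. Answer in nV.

T = 27 °C + 273.15 = 300.15 K
V_n = √(4kTRB)
4kTRB = 4 × 1.38×10⁻²³ × 300.15 × 5.00×10¹ × 1.11×10⁶ = 9.20×10⁻¹³ V²
V_n = √(9.20×10⁻¹³) = 9.59×10⁻⁷ V = 959 nV

959 nV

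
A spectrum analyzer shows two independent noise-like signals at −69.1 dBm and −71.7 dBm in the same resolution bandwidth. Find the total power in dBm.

Convert to linear, add, convert back:
P₁ = 1.23×10⁻¹⁰ W, P₂ = 6.76×10⁻¹¹ W
P_tot = 1.91×10⁻¹⁰ W → 10 log₁₀(P_tot / 10⁻³) = −67.2 dBm

−67.2 dBm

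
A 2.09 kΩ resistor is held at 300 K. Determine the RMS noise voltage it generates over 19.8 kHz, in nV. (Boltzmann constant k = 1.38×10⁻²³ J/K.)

828 nV

V_n = √(4kTRB)
4kTRB = 4 × 1.38×10⁻²³ × 300 × 2.09×10³ × 1.98×10⁴ = 6.85×10⁻¹³ V²
V_n = √(6.85×10⁻¹³) = 8.28×10⁻⁷ V = 828 nV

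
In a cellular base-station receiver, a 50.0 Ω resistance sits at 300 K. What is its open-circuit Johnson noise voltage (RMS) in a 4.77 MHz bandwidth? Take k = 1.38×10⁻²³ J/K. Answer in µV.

V_n = √(4kTRB)
4kTRB = 4 × 1.38×10⁻²³ × 300 × 5.00×10¹ × 4.77×10⁶ = 3.95×10⁻¹² V²
V_n = √(3.95×10⁻¹²) = 1.99×10⁻⁶ V = 1.99 µV

1.99 µV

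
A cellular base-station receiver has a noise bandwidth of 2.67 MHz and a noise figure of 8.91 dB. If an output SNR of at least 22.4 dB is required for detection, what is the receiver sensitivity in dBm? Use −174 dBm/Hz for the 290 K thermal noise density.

−78.4 dBm

Sensitivity = −174 + 10 log₁₀(B) + NF + SNR_min
= −174 + 64.27 + 8.91 + 22.4
= −78.42 dBm → −78.4 dBm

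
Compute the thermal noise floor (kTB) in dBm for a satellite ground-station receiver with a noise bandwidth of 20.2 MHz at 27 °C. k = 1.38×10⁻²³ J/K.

T = 27 °C + 273.15 = 300.15 K
P_n = kTB = 1.38×10⁻²³ × 300.15 × 2.02×10⁷ = 8.37×10⁻¹⁴ W
In dBm: 10 log₁₀(8.37×10⁻¹⁴ / 10⁻³) = −100.8 dBm

−100.8 dBm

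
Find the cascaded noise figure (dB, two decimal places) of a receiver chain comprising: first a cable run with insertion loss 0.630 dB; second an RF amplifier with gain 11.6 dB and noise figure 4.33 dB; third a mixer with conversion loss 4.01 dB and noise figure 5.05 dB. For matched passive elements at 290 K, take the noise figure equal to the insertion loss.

Convert to linear (a loss of L dB is a gain of −L dB): F_i = 10^(NF_i/10), G_i = 10^(G_i,dB/10)
  Stage 1: F_1 = 10^(0.630/10) = 1.156, G_1 = 10^(−0.630/10) = 0.8650
  Stage 2: F_2 = 10^(4.33/10) = 2.710, G_2 = 10^(11.6/10) = 14.45
  Stage 3: F_3 = 10^(5.05/10) = 3.199, G_3 = 10^(−4.01/10) = 0.3972
Friis cascade:
  F = 1.156 + (2.710 − 1)/0.8650 + (3.199 − 1)/12.50 = 3.309
NF = 10 log₁₀(3.309) = 5.20 dB

5.20 dB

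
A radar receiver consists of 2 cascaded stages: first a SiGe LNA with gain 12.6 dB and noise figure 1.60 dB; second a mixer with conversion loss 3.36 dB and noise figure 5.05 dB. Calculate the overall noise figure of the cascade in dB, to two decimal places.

1.95 dB

Convert to linear (a loss of L dB is a gain of −L dB): F_i = 10^(NF_i/10), G_i = 10^(G_i,dB/10)
  Stage 1: F_1 = 10^(1.60/10) = 1.445, G_1 = 10^(12.6/10) = 18.20
  Stage 2: F_2 = 10^(5.05/10) = 3.199, G_2 = 10^(−3.36/10) = 0.4613
Friis cascade:
  F = 1.445 + (3.199 − 1)/18.20 = 1.566
NF = 10 log₁₀(1.566) = 1.95 dB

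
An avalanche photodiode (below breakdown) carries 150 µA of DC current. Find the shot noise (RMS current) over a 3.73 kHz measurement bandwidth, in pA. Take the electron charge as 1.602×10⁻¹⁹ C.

I_n = √(2qI·B)
2qI·B = 2 × 1.602×10⁻¹⁹ × 1.50×10⁻⁴ × 3.73×10³ = 1.79×10⁻¹⁹ A²
I_n = √(1.79×10⁻¹⁹) = 4.23×10⁻¹⁰ A = 423 pA

423 pA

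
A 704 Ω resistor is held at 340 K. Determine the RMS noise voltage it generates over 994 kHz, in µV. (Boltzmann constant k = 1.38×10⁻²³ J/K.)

3.62 µV

V_n = √(4kTRB)
4kTRB = 4 × 1.38×10⁻²³ × 340 × 7.04×10² × 9.94×10⁵ = 1.31×10⁻¹¹ V²
V_n = √(1.31×10⁻¹¹) = 3.62×10⁻⁶ V = 3.62 µV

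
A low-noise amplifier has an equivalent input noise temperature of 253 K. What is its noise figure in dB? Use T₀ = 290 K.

2.72 dB

F = 1 + T_e/T₀ = 1 + 253/290 = 1.87241
NF = 10 log₁₀(1.87241) = 2.72 dB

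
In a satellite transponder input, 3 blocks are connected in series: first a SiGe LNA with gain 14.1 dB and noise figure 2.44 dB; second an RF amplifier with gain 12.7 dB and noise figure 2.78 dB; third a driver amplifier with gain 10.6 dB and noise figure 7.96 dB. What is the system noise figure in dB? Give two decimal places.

Convert to linear (a loss of L dB is a gain of −L dB): F_i = 10^(NF_i/10), G_i = 10^(G_i,dB/10)
  Stage 1: F_1 = 10^(2.44/10) = 1.754, G_1 = 10^(14.1/10) = 25.70
  Stage 2: F_2 = 10^(2.78/10) = 1.897, G_2 = 10^(12.7/10) = 18.62
  Stage 3: F_3 = 10^(7.96/10) = 6.252, G_3 = 10^(10.6/10) = 11.48
Friis cascade:
  F = 1.754 + (1.897 − 1)/25.70 + (6.252 − 1)/478.6 = 1.800
NF = 10 log₁₀(1.800) = 2.55 dB

2.55 dB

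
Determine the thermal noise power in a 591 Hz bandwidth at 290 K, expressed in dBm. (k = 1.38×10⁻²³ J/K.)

−146.3 dBm

P_n = kTB = 1.38×10⁻²³ × 290 × 5.91×10² = 2.37×10⁻¹⁸ W
In dBm: 10 log₁₀(2.37×10⁻¹⁸ / 10⁻³) = −146.3 dBm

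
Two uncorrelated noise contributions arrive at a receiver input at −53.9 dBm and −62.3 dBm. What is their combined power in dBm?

−53.3 dBm

Convert to linear, add, convert back:
P₁ = 4.07×10⁻⁹ W, P₂ = 5.89×10⁻¹⁰ W
P_tot = 4.66×10⁻⁹ W → 10 log₁₀(P_tot / 10⁻³) = −53.3 dBm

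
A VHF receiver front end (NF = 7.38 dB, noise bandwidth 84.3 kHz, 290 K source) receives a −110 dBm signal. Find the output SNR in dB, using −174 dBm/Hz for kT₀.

7.4 dB

Noise floor: N = −174 + 10 log₁₀(B) + NF
10 log₁₀(8.43×10⁴) = 49.26 dB
N = −174 + 49.26 + 7.38 = −117.36 dBm
SNR = P_sig − N = −110 − (−117.36) = 7.36 dB → 7.4 dB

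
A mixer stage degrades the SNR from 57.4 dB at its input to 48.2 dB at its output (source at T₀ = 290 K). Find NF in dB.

NF (dB) = SNR_in(dB) − SNR_out(dB) when the source is at T₀
NF = 57.4 − 48.2 = 9.2 dB

9.2 dB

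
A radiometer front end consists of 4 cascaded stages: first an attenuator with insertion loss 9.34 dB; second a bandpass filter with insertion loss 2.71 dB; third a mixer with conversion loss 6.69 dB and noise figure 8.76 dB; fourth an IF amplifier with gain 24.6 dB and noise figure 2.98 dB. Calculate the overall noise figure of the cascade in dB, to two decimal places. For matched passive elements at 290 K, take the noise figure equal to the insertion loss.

Convert to linear (a loss of L dB is a gain of −L dB): F_i = 10^(NF_i/10), G_i = 10^(G_i,dB/10)
  Stage 1: F_1 = 10^(9.34/10) = 8.590, G_1 = 10^(−9.34/10) = 0.1164
  Stage 2: F_2 = 10^(2.71/10) = 1.866, G_2 = 10^(−2.71/10) = 0.5358
  Stage 3: F_3 = 10^(8.76/10) = 7.516, G_3 = 10^(−6.69/10) = 0.2143
  Stage 4: F_4 = 10^(2.98/10) = 1.986, G_4 = 10^(24.6/10) = 288.4
Friis cascade:
  F = 8.590 + (1.866 − 1)/0.1164 + (7.516 − 1)/0.06237 + (1.986 − 1)/0.01337 = 194.3
NF = 10 log₁₀(194.3) = 22.88 dB

22.88 dB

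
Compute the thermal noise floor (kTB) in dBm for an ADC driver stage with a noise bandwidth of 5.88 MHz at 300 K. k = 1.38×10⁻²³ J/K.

P_n = kTB = 1.38×10⁻²³ × 300 × 5.88×10⁶ = 2.43×10⁻¹⁴ W
In dBm: 10 log₁₀(2.43×10⁻¹⁴ / 10⁻³) = −106.1 dBm

−106.1 dBm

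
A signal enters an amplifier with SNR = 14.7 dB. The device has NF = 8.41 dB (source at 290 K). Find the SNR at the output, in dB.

By definition F = SNR_in/SNR_out, so in dB: SNR_out = SNR_in − NF
SNR_out = 14.7 − 8.41 = 6.29 dB

6.29 dB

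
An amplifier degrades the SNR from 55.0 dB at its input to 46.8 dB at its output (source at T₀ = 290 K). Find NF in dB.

NF (dB) = SNR_in(dB) − SNR_out(dB) when the source is at T₀
NF = 55.0 − 46.8 = 8.2 dB

8.2 dB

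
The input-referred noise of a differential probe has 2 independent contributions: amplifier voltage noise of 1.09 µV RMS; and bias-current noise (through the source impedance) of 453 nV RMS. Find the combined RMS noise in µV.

1.18 µV

Uncorrelated sources add in power (mean-square): V_tot = √(ΣV_i²)
V_tot = √[(1.09×10⁻⁶)² + (4.53×10⁻⁷)²] = 1.18×10⁻⁶ V = 1.18 µV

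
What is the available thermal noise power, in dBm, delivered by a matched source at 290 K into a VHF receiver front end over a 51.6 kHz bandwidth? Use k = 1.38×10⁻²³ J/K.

−126.9 dBm

P_n = kTB = 1.38×10⁻²³ × 290 × 5.16×10⁴ = 2.07×10⁻¹⁶ W
In dBm: 10 log₁₀(2.07×10⁻¹⁶ / 10⁻³) = −126.9 dBm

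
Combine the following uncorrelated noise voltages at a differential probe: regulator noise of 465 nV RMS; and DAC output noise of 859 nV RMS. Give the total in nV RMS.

977 nV

Uncorrelated sources add in power (mean-square): V_tot = √(ΣV_i²)
V_tot = √[(4.65×10⁻⁷)² + (8.59×10⁻⁷)²] = 9.77×10⁻⁷ V = 977 nV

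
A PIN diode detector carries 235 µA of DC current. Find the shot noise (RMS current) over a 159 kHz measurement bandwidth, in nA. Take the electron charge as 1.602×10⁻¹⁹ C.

I_n = √(2qI·B)
2qI·B = 2 × 1.602×10⁻¹⁹ × 2.35×10⁻⁴ × 1.59×10⁵ = 1.20×10⁻¹⁷ A²
I_n = √(1.20×10⁻¹⁷) = 3.46×10⁻⁹ A = 3.46 nA

3.46 nA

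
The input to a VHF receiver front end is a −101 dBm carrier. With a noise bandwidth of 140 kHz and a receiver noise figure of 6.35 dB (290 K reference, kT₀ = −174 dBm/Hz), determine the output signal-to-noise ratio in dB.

15.2 dB

Noise floor: N = −174 + 10 log₁₀(B) + NF
10 log₁₀(1.40×10⁵) = 51.46 dB
N = −174 + 51.46 + 6.35 = −116.19 dBm
SNR = P_sig − N = −101 − (−116.19) = 15.19 dB → 15.2 dB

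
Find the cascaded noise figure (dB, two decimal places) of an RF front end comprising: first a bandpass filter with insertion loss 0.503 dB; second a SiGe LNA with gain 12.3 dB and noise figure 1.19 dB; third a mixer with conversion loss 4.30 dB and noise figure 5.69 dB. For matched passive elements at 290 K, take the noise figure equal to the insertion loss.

2.19 dB

Convert to linear (a loss of L dB is a gain of −L dB): F_i = 10^(NF_i/10), G_i = 10^(G_i,dB/10)
  Stage 1: F_1 = 10^(0.503/10) = 1.123, G_1 = 10^(−0.503/10) = 0.8906
  Stage 2: F_2 = 10^(1.19/10) = 1.315, G_2 = 10^(12.3/10) = 16.98
  Stage 3: F_3 = 10^(5.69/10) = 3.707, G_3 = 10^(−4.30/10) = 0.3715
Friis cascade:
  F = 1.123 + (1.315 − 1)/0.8906 + (3.707 − 1)/15.13 = 1.656
NF = 10 log₁₀(1.656) = 2.19 dB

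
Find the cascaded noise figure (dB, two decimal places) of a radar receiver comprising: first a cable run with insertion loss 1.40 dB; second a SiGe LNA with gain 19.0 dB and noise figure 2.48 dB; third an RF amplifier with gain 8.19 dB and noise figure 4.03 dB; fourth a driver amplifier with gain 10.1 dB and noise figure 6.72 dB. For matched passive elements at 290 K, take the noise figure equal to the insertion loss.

Convert to linear (a loss of L dB is a gain of −L dB): F_i = 10^(NF_i/10), G_i = 10^(G_i,dB/10)
  Stage 1: F_1 = 10^(1.40/10) = 1.380, G_1 = 10^(−1.40/10) = 0.7244
  Stage 2: F_2 = 10^(2.48/10) = 1.770, G_2 = 10^(19.0/10) = 79.43
  Stage 3: F_3 = 10^(4.03/10) = 2.529, G_3 = 10^(8.19/10) = 6.592
  Stage 4: F_4 = 10^(6.72/10) = 4.699, G_4 = 10^(10.1/10) = 10.23
Friis cascade:
  F = 1.380 + (1.770 − 1)/0.7244 + (2.529 − 1)/57.54 + (4.699 − 1)/379.3 = 2.480
NF = 10 log₁₀(2.480) = 3.94 dB

3.94 dB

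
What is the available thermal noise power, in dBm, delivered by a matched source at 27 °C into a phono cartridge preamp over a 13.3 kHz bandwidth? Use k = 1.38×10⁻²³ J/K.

T = 27 °C + 273.15 = 300.15 K
P_n = kTB = 1.38×10⁻²³ × 300.15 × 1.33×10⁴ = 5.51×10⁻¹⁷ W
In dBm: 10 log₁₀(5.51×10⁻¹⁷ / 10⁻³) = −132.6 dBm

−132.6 dBm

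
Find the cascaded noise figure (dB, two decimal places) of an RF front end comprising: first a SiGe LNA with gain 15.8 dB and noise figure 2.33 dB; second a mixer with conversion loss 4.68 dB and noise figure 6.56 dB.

2.56 dB

Convert to linear (a loss of L dB is a gain of −L dB): F_i = 10^(NF_i/10), G_i = 10^(G_i,dB/10)
  Stage 1: F_1 = 10^(2.33/10) = 1.710, G_1 = 10^(15.8/10) = 38.02
  Stage 2: F_2 = 10^(6.56/10) = 4.529, G_2 = 10^(−4.68/10) = 0.3404
Friis cascade:
  F = 1.710 + (4.529 − 1)/38.02 = 1.803
NF = 10 log₁₀(1.803) = 2.56 dB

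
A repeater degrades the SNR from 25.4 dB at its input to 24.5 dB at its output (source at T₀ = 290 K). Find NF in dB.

0.9 dB

NF (dB) = SNR_in(dB) − SNR_out(dB) when the source is at T₀
NF = 25.4 − 24.5 = 0.9 dB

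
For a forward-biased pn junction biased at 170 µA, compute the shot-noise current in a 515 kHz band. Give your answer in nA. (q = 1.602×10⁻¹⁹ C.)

I_n = √(2qI·B)
2qI·B = 2 × 1.602×10⁻¹⁹ × 1.70×10⁻⁴ × 5.15×10⁵ = 2.81×10⁻¹⁷ A²
I_n = √(2.81×10⁻¹⁷) = 5.30×10⁻⁹ A = 5.30 nA

5.30 nA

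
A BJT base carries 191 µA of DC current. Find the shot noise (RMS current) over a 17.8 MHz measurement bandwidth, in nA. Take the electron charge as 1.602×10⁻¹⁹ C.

I_n = √(2qI·B)
2qI·B = 2 × 1.602×10⁻¹⁹ × 1.91×10⁻⁴ × 1.78×10⁷ = 1.09×10⁻¹⁵ A²
I_n = √(1.09×10⁻¹⁵) = 3.30×10⁻⁸ A = 33.0 nA

33.0 nA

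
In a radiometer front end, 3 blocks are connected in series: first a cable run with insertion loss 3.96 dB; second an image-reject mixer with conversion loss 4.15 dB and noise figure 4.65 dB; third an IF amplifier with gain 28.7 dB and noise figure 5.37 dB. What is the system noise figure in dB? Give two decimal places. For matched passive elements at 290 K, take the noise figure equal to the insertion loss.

13.63 dB

Convert to linear (a loss of L dB is a gain of −L dB): F_i = 10^(NF_i/10), G_i = 10^(G_i,dB/10)
  Stage 1: F_1 = 10^(3.96/10) = 2.489, G_1 = 10^(−3.96/10) = 0.4018
  Stage 2: F_2 = 10^(4.65/10) = 2.917, G_2 = 10^(−4.15/10) = 0.3846
  Stage 3: F_3 = 10^(5.37/10) = 3.443, G_3 = 10^(28.7/10) = 741.3
Friis cascade:
  F = 2.489 + (2.917 − 1)/0.4018 + (3.443 − 1)/0.1545 = 23.07
NF = 10 log₁₀(23.07) = 13.63 dB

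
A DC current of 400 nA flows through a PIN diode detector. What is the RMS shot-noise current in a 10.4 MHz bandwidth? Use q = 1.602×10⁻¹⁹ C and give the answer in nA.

1.15 nA

I_n = √(2qI·B)
2qI·B = 2 × 1.602×10⁻¹⁹ × 4.00×10⁻⁷ × 1.04×10⁷ = 1.33×10⁻¹⁸ A²
I_n = √(1.33×10⁻¹⁸) = 1.15×10⁻⁹ A = 1.15 nA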